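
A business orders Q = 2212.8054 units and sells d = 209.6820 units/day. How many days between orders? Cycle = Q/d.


Cycle = 2212.8054 / 209.6820 = 10.5531

10.5531 days


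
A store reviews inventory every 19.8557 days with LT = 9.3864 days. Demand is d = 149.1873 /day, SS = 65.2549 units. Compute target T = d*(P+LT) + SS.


P + LT = 29.2421
d*(P+LT) = 149.1873 * 29.2421 = 4362.5499
T = 4362.5499 + 65.2549 = 4427.8048

4427.8048 units


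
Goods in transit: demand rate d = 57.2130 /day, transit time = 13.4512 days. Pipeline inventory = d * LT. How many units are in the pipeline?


Pipeline = 57.2130 * 13.4512 = 769.5835

769.5835 units


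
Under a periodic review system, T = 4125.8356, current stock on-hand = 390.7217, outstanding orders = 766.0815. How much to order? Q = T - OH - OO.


Inventory position = OH + OO = 390.7217 + 766.0815 = 1156.8032
Q = 4125.8356 - 1156.8032 = 2969.0324

2969.0324 units


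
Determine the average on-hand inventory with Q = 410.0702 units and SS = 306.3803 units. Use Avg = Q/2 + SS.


Q/2 = 205.0351
Avg = 205.0351 + 306.3803 = 511.4154

511.4154 units


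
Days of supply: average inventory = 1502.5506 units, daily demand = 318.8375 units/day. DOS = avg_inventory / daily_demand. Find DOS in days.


DOS = 1502.5506 / 318.8375 = 4.7126

4.7126 days


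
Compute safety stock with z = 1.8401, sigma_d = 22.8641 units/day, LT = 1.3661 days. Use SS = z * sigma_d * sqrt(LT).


sqrt(LT) = sqrt(1.3661) = 1.1688
SS = 1.8401 * 22.8641 * 1.1688 = 49.1741

49.1741 units


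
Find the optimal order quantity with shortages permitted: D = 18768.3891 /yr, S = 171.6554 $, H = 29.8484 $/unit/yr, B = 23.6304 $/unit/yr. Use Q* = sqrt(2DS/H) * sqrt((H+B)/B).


sqrt(2DS/H) = 464.6187
sqrt((H+B)/B) = 1.5044
Q* = 464.6187 * 1.5044 = 698.9595

698.9595 units


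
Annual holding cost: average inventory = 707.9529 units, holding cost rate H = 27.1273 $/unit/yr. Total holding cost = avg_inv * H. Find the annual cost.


Cost = 707.9529 * 27.1273 = 19204.8507

19204.8507 $/yr


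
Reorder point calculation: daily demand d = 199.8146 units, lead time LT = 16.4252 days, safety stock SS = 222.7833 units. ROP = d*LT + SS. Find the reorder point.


d*LT = 199.8146 * 16.4252 = 3281.9948
ROP = 3281.9948 + 222.7833 = 3504.7781

3504.7781 units


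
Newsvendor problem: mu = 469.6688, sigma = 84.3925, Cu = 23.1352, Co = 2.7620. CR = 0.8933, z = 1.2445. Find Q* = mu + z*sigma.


CR = Cu/(Cu+Co) = 23.1352/(23.1352+2.7620) = 0.8933
z = 1.2445
Q* = 469.6688 + 1.2445 * 84.3925 = 574.6953

574.6953 units


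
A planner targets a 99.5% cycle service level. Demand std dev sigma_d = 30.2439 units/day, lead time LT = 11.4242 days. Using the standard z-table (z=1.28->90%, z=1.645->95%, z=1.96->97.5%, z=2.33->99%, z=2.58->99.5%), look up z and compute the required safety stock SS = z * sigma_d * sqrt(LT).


From the table, SL = 99.5% corresponds to z = 2.58
sqrt(LT) = sqrt(11.4242) = 3.3800
SS = 2.58 * 30.2439 * 3.3800 = 263.7366

263.7366 units


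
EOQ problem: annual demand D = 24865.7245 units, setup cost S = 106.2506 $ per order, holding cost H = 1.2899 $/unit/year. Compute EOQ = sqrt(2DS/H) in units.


2*D*S = 2 * 24865.7245 * 106.2506 = 5283996.2951
2*D*S/H = 4096438.7124
EOQ = sqrt(4096438.7124) = 2023.9661

2023.9661 units


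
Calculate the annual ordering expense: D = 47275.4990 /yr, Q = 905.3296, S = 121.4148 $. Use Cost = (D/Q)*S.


Number of orders = D/Q = 52.2191
Cost = 52.2191 * 121.4148 = 6340.1719

6340.1719 $/yr


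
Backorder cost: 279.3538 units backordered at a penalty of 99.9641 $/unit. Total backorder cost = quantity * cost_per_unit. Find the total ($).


Total = 279.3538 * 99.9641 = 27925.3512

27925.3512 $


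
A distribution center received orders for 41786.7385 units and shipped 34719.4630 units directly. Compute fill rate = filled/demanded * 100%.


FR = 34719.4630 / 41786.7385 * 100 = 83.0873

83.0873%


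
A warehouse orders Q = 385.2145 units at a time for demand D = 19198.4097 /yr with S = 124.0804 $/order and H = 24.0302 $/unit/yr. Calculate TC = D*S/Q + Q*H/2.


Ordering cost = D*S/Q = 6183.9478
Holding cost = Q*H/2 = 4628.3907
TC = 6183.9478 + 4628.3907 = 10812.3385

10812.3385 $/yr


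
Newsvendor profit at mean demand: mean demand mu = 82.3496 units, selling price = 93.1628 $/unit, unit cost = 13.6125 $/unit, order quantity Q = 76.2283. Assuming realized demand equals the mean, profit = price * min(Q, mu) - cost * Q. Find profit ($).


Sales at mu = min(76.2283, 82.3496) = 76.2283
Revenue = 93.1628 * 76.2283 = 7101.6419
Total cost = 13.6125 * 76.2283 = 1037.6577
Profit = 7101.6419 - 1037.6577 = 6063.9841

6063.9841 $


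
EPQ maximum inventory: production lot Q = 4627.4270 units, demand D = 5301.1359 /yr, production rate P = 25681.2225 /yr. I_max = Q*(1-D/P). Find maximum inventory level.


D/P = 0.2064
1 - D/P = 0.7936
I_max = 4627.4270 * 0.7936 = 3672.2303

3672.2303 units


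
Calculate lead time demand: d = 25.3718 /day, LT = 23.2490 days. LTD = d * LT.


LTD = 25.3718 * 23.2490 = 589.8690

589.8690 units


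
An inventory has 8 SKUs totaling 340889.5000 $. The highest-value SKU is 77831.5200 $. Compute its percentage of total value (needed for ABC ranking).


Top item = 77831.5200
Total = 340889.5000
Percentage = 77831.5200 / 340889.5000 * 100 = 22.8319

22.8319%


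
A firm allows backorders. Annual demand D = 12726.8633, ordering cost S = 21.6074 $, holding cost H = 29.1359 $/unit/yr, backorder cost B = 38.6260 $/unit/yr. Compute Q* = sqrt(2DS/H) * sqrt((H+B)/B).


sqrt(2DS/H) = 137.3924
sqrt((H+B)/B) = 1.3245
Q* = 137.3924 * 1.3245 = 181.9766

181.9766 units


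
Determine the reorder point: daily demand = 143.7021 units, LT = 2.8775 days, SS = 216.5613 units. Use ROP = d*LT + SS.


d*LT = 143.7021 * 2.8775 = 413.5028
ROP = 413.5028 + 216.5613 = 630.0641

630.0641 units


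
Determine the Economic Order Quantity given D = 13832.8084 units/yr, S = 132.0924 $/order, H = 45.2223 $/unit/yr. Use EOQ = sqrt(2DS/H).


2*D*S = 2 * 13832.8084 * 132.0924 = 3654417.7206
2*D*S/H = 80810.0809
EOQ = sqrt(80810.0809) = 284.2711

284.2711 units


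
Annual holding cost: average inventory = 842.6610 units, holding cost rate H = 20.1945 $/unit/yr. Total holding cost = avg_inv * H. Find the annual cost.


Cost = 842.6610 * 20.1945 = 17017.1176

17017.1176 $/yr


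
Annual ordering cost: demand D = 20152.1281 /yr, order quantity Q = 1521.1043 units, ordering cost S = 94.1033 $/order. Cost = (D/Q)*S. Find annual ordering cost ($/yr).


Number of orders = D/Q = 13.2484
Cost = 13.2484 * 94.1033 = 1246.7138

1246.7138 $/yr


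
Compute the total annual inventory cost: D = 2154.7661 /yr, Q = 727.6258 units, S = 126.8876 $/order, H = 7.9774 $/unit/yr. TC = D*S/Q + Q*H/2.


Ordering cost = D*S/Q = 375.7606
Holding cost = Q*H/2 = 2902.2810
TC = 375.7606 + 2902.2810 = 3278.0416

3278.0416 $/yr


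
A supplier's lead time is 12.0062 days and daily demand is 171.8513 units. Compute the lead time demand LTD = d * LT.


LTD = 171.8513 * 12.0062 = 2063.2811

2063.2811 units


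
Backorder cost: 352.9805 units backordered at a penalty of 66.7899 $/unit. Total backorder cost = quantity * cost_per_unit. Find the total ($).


Total = 352.9805 * 66.7899 = 23575.5323

23575.5323 $


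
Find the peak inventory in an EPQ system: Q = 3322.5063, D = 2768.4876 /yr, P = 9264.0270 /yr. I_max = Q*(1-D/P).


D/P = 0.2988
1 - D/P = 0.7012
I_max = 3322.5063 * 0.7012 = 2329.5993

2329.5993 units


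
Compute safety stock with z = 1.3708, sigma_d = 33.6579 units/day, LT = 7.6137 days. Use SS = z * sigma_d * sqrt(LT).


sqrt(LT) = sqrt(7.6137) = 2.7593
SS = 1.3708 * 33.6579 * 2.7593 = 127.3090

127.3090 units


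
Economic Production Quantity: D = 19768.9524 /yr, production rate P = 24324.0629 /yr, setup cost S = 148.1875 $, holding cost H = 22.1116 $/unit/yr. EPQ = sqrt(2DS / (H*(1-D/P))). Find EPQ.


1 - D/P = 1 - 0.8127 = 0.1873
H*(1-D/P) = 4.1408
2DS = 5859023.2675
EPQ = sqrt(1414953.7822) = 1189.5183

1189.5183 units


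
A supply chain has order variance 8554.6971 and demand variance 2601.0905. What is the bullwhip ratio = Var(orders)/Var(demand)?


BW = 8554.6971 / 2601.0905 = 3.2889

3.2889


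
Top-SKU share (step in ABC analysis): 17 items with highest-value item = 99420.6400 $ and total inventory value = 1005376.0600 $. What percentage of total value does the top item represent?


Top item = 99420.6400
Total = 1005376.0600
Percentage = 99420.6400 / 1005376.0600 * 100 = 9.8889

9.8889%


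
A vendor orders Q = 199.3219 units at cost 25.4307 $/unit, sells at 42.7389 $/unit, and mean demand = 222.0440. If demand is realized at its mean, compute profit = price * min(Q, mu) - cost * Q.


Sales at mu = min(199.3219, 222.0440) = 199.3219
Revenue = 42.7389 * 199.3219 = 8518.7988
Total cost = 25.4307 * 199.3219 = 5068.8954
Profit = 8518.7988 - 5068.8954 = 3449.9033

3449.9033 $


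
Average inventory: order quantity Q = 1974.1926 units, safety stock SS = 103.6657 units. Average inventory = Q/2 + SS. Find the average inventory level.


Q/2 = 987.0963
Avg = 987.0963 + 103.6657 = 1090.7620

1090.7620 units


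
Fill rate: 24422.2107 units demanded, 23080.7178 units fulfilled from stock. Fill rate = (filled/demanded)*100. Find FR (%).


FR = 23080.7178 / 24422.2107 * 100 = 94.5071

94.5071%


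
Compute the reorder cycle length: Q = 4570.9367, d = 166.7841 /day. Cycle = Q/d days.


Cycle = 4570.9367 / 166.7841 = 27.4063

27.4063 days


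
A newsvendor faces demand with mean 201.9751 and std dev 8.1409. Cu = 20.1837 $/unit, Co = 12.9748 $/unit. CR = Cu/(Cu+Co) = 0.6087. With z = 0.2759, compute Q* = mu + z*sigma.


CR = Cu/(Cu+Co) = 20.1837/(20.1837+12.9748) = 0.6087
z = 0.2759
Q* = 201.9751 + 0.2759 * 8.1409 = 204.2212

204.2212 units


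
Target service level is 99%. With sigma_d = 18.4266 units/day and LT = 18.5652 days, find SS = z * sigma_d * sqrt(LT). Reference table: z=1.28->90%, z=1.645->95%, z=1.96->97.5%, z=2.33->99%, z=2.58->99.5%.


From the table, SL = 99% corresponds to z = 2.33
sqrt(LT) = sqrt(18.5652) = 4.3087
SS = 2.33 * 18.4266 * 4.3087 = 184.9911

184.9911 units


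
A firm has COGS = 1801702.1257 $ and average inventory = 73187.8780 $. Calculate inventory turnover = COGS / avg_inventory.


Turnover = 1801702.1257 / 73187.8780 = 24.6175

24.6175


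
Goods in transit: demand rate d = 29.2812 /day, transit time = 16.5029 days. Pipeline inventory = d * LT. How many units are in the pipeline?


Pipeline = 29.2812 * 16.5029 = 483.2247

483.2247 units


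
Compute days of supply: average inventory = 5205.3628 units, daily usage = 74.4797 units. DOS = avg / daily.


DOS = 5205.3628 / 74.4797 = 69.8897

69.8897 days


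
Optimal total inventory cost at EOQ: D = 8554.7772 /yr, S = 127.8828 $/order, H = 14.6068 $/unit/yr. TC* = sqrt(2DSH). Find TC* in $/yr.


2*D*S*H = 31959937.2825
TC* = sqrt(31959937.2825) = 5653.3121

5653.3121 $/yr


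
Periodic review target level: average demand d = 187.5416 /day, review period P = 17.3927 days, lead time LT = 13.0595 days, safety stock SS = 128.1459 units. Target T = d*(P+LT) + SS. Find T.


P + LT = 30.4522
d*(P+LT) = 187.5416 * 30.4522 = 5711.0543
T = 5711.0543 + 128.1459 = 5839.2002

5839.2002 units


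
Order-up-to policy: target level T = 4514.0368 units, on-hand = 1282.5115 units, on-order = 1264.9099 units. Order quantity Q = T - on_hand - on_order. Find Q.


Inventory position = OH + OO = 1282.5115 + 1264.9099 = 2547.4214
Q = 4514.0368 - 2547.4214 = 1966.6154

1966.6154 units


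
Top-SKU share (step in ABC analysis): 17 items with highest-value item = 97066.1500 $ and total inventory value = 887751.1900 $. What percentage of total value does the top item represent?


Top item = 97066.1500
Total = 887751.1900
Percentage = 97066.1500 / 887751.1900 * 100 = 10.9339

10.9339%


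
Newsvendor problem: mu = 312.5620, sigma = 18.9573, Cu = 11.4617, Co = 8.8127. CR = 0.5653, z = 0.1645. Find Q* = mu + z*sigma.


CR = Cu/(Cu+Co) = 11.4617/(11.4617+8.8127) = 0.5653
z = 0.1645
Q* = 312.5620 + 0.1645 * 18.9573 = 315.6805

315.6805 units


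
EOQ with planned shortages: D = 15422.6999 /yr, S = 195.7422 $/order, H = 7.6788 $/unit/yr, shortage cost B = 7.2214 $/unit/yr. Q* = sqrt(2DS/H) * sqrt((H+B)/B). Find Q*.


sqrt(2DS/H) = 886.7287
sqrt((H+B)/B) = 1.4364
Q* = 886.7287 * 1.4364 = 1273.7263

1273.7263 units


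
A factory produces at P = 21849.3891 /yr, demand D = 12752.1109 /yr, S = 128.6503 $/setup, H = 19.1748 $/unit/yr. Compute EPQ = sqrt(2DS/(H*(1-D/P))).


1 - D/P = 1 - 0.5836 = 0.4164
H*(1-D/P) = 7.9837
2DS = 3281125.7858
EPQ = sqrt(410979.2166) = 641.0766

641.0766 units


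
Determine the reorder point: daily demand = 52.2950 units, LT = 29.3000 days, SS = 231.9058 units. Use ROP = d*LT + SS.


d*LT = 52.2950 * 29.3000 = 1532.2435
ROP = 1532.2435 + 231.9058 = 1764.1493

1764.1493 units


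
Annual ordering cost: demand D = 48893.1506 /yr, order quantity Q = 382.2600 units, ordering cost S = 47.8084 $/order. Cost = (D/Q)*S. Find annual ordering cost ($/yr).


Number of orders = D/Q = 127.9055
Cost = 127.9055 * 47.8084 = 6114.9566

6114.9566 $/yr


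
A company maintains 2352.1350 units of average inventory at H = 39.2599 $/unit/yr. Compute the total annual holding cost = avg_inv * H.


Cost = 2352.1350 * 39.2599 = 92344.5849

92344.5849 $/yr


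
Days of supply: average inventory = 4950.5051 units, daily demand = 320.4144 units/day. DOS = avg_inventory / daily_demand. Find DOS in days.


DOS = 4950.5051 / 320.4144 = 15.4503

15.4503 days


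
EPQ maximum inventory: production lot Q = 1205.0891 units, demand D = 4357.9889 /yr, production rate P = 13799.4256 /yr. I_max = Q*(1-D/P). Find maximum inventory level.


D/P = 0.3158
1 - D/P = 0.6842
I_max = 1205.0891 * 0.6842 = 824.5106

824.5106 units


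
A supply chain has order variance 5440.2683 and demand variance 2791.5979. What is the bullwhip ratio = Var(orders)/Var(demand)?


BW = 5440.2683 / 2791.5979 = 1.9488

1.9488


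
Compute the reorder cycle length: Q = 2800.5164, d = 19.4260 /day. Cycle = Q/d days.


Cycle = 2800.5164 / 19.4260 = 144.1633

144.1633 days


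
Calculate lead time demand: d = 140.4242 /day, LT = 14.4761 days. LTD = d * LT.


LTD = 140.4242 * 14.4761 = 2032.7948

2032.7948 units


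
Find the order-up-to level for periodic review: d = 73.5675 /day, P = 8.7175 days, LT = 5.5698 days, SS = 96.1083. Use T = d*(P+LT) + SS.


P + LT = 14.2873
d*(P+LT) = 73.5675 * 14.2873 = 1051.0809
T = 1051.0809 + 96.1083 = 1147.1892

1147.1892 units


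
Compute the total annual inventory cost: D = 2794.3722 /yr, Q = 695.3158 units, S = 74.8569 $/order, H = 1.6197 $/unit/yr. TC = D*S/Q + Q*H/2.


Ordering cost = D*S/Q = 300.8389
Holding cost = Q*H/2 = 563.1015
TC = 300.8389 + 563.1015 = 863.9404

863.9404 $/yr


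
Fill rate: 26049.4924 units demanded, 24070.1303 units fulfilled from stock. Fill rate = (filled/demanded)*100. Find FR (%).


FR = 24070.1303 / 26049.4924 * 100 = 92.4015

92.4015%


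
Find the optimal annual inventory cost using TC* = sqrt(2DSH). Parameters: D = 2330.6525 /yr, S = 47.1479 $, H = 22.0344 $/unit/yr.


2*D*S*H = 4842516.4377
TC* = sqrt(4842516.4377) = 2200.5718

2200.5718 $/yr


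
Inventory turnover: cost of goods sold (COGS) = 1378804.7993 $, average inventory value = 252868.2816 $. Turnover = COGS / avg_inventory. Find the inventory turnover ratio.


Turnover = 1378804.7993 / 252868.2816 = 5.4527

5.4527


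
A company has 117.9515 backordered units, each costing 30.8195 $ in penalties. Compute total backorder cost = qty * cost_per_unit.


Total = 117.9515 * 30.8195 = 3635.2063

3635.2063 $


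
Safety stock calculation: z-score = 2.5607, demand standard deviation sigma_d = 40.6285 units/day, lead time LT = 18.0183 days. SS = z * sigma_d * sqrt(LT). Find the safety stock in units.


sqrt(LT) = sqrt(18.0183) = 4.2448
SS = 2.5607 * 40.6285 * 4.2448 = 441.6176

441.6176 units


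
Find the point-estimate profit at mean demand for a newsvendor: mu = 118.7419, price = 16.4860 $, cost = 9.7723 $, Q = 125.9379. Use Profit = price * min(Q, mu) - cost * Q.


Sales at mu = min(125.9379, 118.7419) = 118.7419
Revenue = 16.4860 * 118.7419 = 1957.5790
Total cost = 9.7723 * 125.9379 = 1230.7029
Profit = 1957.5790 - 1230.7029 = 726.8760

726.8760 $


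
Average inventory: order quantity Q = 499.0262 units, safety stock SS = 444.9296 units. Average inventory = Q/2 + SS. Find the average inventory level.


Q/2 = 249.5131
Avg = 249.5131 + 444.9296 = 694.4427

694.4427 units


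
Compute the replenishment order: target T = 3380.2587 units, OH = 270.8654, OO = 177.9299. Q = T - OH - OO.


Inventory position = OH + OO = 270.8654 + 177.9299 = 448.7953
Q = 3380.2587 - 448.7953 = 2931.4634

2931.4634 units


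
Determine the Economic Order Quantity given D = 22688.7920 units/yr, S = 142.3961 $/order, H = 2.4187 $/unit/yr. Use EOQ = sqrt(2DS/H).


2*D*S = 2 * 22688.7920 * 142.3961 = 6461590.9890
2*D*S/H = 2671514.0319
EOQ = sqrt(2671514.0319) = 1634.4767

1634.4767 units


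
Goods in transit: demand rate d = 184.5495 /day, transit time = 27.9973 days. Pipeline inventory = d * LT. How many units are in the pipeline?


Pipeline = 184.5495 * 27.9973 = 5166.8877

5166.8877 units


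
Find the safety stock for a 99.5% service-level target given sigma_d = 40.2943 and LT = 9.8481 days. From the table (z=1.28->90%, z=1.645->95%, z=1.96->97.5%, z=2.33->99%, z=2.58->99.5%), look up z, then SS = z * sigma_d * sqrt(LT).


From the table, SL = 99.5% corresponds to z = 2.58
sqrt(LT) = sqrt(9.8481) = 3.1382
SS = 2.58 * 40.2943 * 3.1382 = 326.2418

326.2418 units


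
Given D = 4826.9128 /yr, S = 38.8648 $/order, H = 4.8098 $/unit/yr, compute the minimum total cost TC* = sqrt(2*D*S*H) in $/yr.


2*D*S*H = 1804608.1069
TC* = sqrt(1804608.1069) = 1343.3570

1343.3570 $/yr


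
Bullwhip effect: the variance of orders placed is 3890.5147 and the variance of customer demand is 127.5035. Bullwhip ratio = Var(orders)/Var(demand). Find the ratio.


BW = 3890.5147 / 127.5035 = 30.5130

30.5130


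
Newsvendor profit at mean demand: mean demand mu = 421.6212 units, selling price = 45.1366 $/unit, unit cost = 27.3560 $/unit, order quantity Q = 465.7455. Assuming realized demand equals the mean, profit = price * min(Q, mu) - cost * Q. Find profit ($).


Sales at mu = min(465.7455, 421.6212) = 421.6212
Revenue = 45.1366 * 421.6212 = 19030.5475
Total cost = 27.3560 * 465.7455 = 12740.9339
Profit = 19030.5475 - 12740.9339 = 6289.6136

6289.6136 $


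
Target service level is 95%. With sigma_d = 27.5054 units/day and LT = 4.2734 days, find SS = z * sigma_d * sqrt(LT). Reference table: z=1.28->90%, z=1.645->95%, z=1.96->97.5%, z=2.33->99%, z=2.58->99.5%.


From the table, SL = 95% corresponds to z = 1.645
sqrt(LT) = sqrt(4.2734) = 2.0672
SS = 1.645 * 27.5054 * 2.0672 = 93.5342

93.5342 units


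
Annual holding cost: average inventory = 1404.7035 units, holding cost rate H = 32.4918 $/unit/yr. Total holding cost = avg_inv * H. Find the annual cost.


Cost = 1404.7035 * 32.4918 = 45641.3452

45641.3452 $/yr


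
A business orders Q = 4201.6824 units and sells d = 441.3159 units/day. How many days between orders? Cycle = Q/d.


Cycle = 4201.6824 / 441.3159 = 9.5208

9.5208 days


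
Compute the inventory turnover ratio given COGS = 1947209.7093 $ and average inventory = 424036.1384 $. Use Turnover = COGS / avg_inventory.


Turnover = 1947209.7093 / 424036.1384 = 4.5921

4.5921


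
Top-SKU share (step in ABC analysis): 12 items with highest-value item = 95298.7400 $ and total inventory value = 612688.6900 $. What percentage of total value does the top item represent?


Top item = 95298.7400
Total = 612688.6900
Percentage = 95298.7400 / 612688.6900 * 100 = 15.5542

15.5542%


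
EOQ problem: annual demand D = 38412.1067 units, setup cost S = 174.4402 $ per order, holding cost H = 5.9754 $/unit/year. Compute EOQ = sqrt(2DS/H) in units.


2*D*S = 2 * 38412.1067 * 174.4402 = 13401231.1503
2*D*S/H = 2242733.7334
EOQ = sqrt(2242733.7334) = 1497.5760

1497.5760 units


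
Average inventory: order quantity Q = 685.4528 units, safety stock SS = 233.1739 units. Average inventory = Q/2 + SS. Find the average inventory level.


Q/2 = 342.7264
Avg = 342.7264 + 233.1739 = 575.9003

575.9003 units


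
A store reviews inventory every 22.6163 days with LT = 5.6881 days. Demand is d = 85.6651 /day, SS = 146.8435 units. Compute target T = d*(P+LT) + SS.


P + LT = 28.3044
d*(P+LT) = 85.6651 * 28.3044 = 2424.6993
T = 2424.6993 + 146.8435 = 2571.5428

2571.5428 units


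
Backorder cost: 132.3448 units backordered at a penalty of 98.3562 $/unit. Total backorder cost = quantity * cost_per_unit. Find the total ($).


Total = 132.3448 * 98.3562 = 13016.9316

13016.9316 $


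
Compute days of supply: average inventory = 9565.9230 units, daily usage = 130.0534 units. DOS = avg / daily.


DOS = 9565.9230 / 130.0534 = 73.5538

73.5538 days


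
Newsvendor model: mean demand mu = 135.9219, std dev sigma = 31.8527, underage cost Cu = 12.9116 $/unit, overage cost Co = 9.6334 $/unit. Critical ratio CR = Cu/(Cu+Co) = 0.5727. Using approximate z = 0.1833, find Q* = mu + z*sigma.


CR = Cu/(Cu+Co) = 12.9116/(12.9116+9.6334) = 0.5727
z = 0.1833
Q* = 135.9219 + 0.1833 * 31.8527 = 141.7605

141.7605 units


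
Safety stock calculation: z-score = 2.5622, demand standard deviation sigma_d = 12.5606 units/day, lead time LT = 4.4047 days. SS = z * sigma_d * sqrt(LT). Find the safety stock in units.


sqrt(LT) = sqrt(4.4047) = 2.0987
SS = 2.5622 * 12.5606 * 2.0987 = 67.5432

67.5432 units


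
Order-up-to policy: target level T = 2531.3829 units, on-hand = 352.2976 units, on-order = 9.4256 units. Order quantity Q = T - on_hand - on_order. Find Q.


Inventory position = OH + OO = 352.2976 + 9.4256 = 361.7232
Q = 2531.3829 - 361.7232 = 2169.6597

2169.6597 units


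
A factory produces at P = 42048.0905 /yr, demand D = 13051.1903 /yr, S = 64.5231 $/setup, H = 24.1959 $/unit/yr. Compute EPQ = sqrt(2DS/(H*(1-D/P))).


1 - D/P = 1 - 0.3104 = 0.6896
H*(1-D/P) = 16.6858
2DS = 1684206.5137
EPQ = sqrt(100936.5058) = 317.7051

317.7051 units


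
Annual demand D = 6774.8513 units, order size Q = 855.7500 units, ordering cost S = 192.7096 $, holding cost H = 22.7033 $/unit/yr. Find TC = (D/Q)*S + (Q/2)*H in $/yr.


Ordering cost = D*S/Q = 1525.6546
Holding cost = Q*H/2 = 9714.1745
TC = 1525.6546 + 9714.1745 = 11239.8290

11239.8290 $/yr


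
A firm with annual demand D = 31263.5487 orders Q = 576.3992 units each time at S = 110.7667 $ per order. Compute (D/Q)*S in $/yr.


Number of orders = D/Q = 54.2394
Cost = 54.2394 * 110.7667 = 6007.9197

6007.9197 $/yr


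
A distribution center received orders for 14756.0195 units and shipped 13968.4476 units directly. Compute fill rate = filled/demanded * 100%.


FR = 13968.4476 / 14756.0195 * 100 = 94.6627

94.6627%


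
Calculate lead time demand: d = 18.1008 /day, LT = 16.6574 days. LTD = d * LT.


LTD = 18.1008 * 16.6574 = 301.5123

301.5123 units


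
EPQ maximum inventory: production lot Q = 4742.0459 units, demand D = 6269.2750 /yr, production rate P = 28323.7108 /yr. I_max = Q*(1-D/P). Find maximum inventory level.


D/P = 0.2213
1 - D/P = 0.7787
I_max = 4742.0459 * 0.7787 = 3692.4239

3692.4239 units


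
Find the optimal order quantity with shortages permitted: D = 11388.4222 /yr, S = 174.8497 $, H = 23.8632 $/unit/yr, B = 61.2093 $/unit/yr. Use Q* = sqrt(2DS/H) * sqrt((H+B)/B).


sqrt(2DS/H) = 408.5215
sqrt((H+B)/B) = 1.1789
Q* = 408.5215 * 1.1789 = 481.6159

481.6159 units


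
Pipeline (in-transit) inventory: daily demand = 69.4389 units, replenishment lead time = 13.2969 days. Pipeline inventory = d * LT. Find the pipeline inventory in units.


Pipeline = 69.4389 * 13.2969 = 923.3221

923.3221 units


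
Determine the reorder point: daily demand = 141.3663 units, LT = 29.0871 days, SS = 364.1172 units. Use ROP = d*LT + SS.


d*LT = 141.3663 * 29.0871 = 4111.9357
ROP = 4111.9357 + 364.1172 = 4476.0529

4476.0529 units


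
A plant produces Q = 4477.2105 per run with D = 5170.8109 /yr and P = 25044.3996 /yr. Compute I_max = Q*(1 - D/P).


D/P = 0.2065
1 - D/P = 0.7935
I_max = 4477.2105 * 0.7935 = 3552.8198

3552.8198 units


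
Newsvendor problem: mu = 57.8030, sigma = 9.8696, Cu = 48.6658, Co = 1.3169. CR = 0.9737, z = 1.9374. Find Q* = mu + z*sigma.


CR = Cu/(Cu+Co) = 48.6658/(48.6658+1.3169) = 0.9737
z = 1.9374
Q* = 57.8030 + 1.9374 * 9.8696 = 76.9244

76.9244 units


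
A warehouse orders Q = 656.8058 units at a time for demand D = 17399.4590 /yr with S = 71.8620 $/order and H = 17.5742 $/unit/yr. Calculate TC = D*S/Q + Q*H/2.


Ordering cost = D*S/Q = 1903.6981
Holding cost = Q*H/2 = 5771.4182
TC = 1903.6981 + 5771.4182 = 7675.1163

7675.1163 $/yr


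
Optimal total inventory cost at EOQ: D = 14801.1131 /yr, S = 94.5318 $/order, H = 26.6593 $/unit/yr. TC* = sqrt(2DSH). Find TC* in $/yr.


2*D*S*H = 74602098.1874
TC* = sqrt(74602098.1874) = 8637.2506

8637.2506 $/yr


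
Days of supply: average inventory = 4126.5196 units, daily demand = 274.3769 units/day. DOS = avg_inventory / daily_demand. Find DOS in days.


DOS = 4126.5196 / 274.3769 = 15.0396

15.0396 days


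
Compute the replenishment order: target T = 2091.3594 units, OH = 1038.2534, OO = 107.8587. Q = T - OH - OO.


Inventory position = OH + OO = 1038.2534 + 107.8587 = 1146.1121
Q = 2091.3594 - 1146.1121 = 945.2473

945.2473 units


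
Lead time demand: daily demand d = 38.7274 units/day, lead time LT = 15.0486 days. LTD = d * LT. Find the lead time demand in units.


LTD = 38.7274 * 15.0486 = 582.7932

582.7932 units


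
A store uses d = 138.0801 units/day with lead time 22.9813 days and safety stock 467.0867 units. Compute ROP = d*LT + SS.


d*LT = 138.0801 * 22.9813 = 3173.2602
ROP = 3173.2602 + 467.0867 = 3640.3469

3640.3469 units


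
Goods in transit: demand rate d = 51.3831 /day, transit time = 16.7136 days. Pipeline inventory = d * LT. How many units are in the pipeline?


Pipeline = 51.3831 * 16.7136 = 858.7966

858.7966 units


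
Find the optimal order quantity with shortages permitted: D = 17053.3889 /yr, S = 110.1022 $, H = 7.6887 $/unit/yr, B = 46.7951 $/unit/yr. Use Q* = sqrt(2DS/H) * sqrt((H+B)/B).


sqrt(2DS/H) = 698.8627
sqrt((H+B)/B) = 1.0790
Q* = 698.8627 * 1.0790 = 754.0938

754.0938 units


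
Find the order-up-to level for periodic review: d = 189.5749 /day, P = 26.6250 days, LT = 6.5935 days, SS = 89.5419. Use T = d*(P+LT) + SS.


P + LT = 33.2185
d*(P+LT) = 189.5749 * 33.2185 = 6297.3938
T = 6297.3938 + 89.5419 = 6386.9357

6386.9357 units


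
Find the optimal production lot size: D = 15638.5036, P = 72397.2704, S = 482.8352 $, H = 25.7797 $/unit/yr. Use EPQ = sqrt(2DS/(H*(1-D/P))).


1 - D/P = 1 - 0.2160 = 0.7840
H*(1-D/P) = 20.2110
2DS = 15101640.0268
EPQ = sqrt(747197.6479) = 864.4060

864.4060 units


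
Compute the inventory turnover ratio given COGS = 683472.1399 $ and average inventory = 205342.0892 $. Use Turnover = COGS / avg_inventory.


Turnover = 683472.1399 / 205342.0892 = 3.3285

3.3285


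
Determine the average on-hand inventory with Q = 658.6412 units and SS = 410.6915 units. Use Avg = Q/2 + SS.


Q/2 = 329.3206
Avg = 329.3206 + 410.6915 = 740.0121

740.0121 units


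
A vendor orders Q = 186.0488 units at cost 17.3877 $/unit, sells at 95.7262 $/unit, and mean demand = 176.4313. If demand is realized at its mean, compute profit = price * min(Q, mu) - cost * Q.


Sales at mu = min(186.0488, 176.4313) = 176.4313
Revenue = 95.7262 * 176.4313 = 16889.0979
Total cost = 17.3877 * 186.0488 = 3234.9607
Profit = 16889.0979 - 3234.9607 = 13654.1372

13654.1372 $


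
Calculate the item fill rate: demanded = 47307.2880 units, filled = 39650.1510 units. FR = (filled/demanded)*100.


FR = 39650.1510 / 47307.2880 * 100 = 83.8140

83.8140%


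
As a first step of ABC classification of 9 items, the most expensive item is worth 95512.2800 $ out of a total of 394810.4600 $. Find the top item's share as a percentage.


Top item = 95512.2800
Total = 394810.4600
Percentage = 95512.2800 / 394810.4600 * 100 = 24.1919

24.1919%


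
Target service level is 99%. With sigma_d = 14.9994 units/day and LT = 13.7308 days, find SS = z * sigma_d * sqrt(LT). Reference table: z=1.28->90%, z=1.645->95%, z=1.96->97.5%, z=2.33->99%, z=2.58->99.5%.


From the table, SL = 99% corresponds to z = 2.33
sqrt(LT) = sqrt(13.7308) = 3.7055
SS = 2.33 * 14.9994 * 3.7055 = 129.5024

129.5024 units


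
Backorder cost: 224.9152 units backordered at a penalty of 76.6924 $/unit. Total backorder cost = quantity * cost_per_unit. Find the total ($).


Total = 224.9152 * 76.6924 = 17249.2865

17249.2865 $


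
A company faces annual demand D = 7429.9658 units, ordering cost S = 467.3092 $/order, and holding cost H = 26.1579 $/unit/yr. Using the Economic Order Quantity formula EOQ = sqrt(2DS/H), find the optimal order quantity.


2*D*S = 2 * 7429.9658 * 467.3092 = 6944182.7481
2*D*S/H = 265471.7217
EOQ = sqrt(265471.7217) = 515.2395

515.2395 units


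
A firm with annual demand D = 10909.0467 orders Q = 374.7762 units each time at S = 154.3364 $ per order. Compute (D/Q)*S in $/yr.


Number of orders = D/Q = 29.1082
Cost = 29.1082 * 154.3364 = 4492.4491

4492.4491 $/yr


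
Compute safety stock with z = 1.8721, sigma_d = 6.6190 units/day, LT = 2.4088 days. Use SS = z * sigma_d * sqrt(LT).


sqrt(LT) = sqrt(2.4088) = 1.5520
SS = 1.8721 * 6.6190 * 1.5520 = 19.2319

19.2319 units


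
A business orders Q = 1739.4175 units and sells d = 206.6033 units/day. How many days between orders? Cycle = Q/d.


Cycle = 1739.4175 / 206.6033 = 8.4191

8.4191 days


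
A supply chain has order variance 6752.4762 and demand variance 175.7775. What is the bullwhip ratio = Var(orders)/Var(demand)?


BW = 6752.4762 / 175.7775 = 38.4149

38.4149


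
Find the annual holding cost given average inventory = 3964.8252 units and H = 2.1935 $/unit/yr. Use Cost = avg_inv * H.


Cost = 3964.8252 * 2.1935 = 8696.8441

8696.8441 $/yr


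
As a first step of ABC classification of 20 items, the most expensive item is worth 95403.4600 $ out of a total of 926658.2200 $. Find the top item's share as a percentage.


Top item = 95403.4600
Total = 926658.2200
Percentage = 95403.4600 / 926658.2200 * 100 = 10.2954

10.2954%


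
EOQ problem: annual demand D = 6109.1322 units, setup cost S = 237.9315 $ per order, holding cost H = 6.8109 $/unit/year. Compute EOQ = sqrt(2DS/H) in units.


2*D*S = 2 * 6109.1322 * 237.9315 = 2907109.9761
2*D*S/H = 426831.9864
EOQ = sqrt(426831.9864) = 653.3238

653.3238 units


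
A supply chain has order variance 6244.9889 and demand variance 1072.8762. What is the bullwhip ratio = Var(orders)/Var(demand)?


BW = 6244.9889 / 1072.8762 = 5.8208

5.8208


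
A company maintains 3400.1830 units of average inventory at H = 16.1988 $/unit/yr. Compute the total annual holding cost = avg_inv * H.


Cost = 3400.1830 * 16.1988 = 55078.8844

55078.8844 $/yr


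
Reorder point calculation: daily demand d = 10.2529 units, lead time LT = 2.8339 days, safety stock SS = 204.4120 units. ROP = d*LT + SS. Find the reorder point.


d*LT = 10.2529 * 2.8339 = 29.0557
ROP = 29.0557 + 204.4120 = 233.4677

233.4677 units


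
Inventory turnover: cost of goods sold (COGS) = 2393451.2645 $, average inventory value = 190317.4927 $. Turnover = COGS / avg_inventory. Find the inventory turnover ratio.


Turnover = 2393451.2645 / 190317.4927 = 12.5761

12.5761


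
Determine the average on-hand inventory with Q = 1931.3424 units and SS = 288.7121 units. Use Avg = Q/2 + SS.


Q/2 = 965.6712
Avg = 965.6712 + 288.7121 = 1254.3833

1254.3833 units


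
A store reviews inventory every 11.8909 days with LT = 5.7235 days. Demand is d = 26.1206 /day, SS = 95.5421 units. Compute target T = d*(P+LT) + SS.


P + LT = 17.6144
d*(P+LT) = 26.1206 * 17.6144 = 460.0987
T = 460.0987 + 95.5421 = 555.6408

555.6408 units


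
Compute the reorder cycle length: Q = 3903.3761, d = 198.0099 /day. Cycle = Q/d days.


Cycle = 3903.3761 / 198.0099 = 19.7130

19.7130 days


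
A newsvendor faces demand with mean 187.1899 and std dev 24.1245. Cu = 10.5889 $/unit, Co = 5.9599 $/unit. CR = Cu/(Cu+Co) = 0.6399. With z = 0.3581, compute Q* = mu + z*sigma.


CR = Cu/(Cu+Co) = 10.5889/(10.5889+5.9599) = 0.6399
z = 0.3581
Q* = 187.1899 + 0.3581 * 24.1245 = 195.8289

195.8289 units


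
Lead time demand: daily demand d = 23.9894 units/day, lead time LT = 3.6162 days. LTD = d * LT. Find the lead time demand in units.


LTD = 23.9894 * 3.6162 = 86.7505

86.7505 units


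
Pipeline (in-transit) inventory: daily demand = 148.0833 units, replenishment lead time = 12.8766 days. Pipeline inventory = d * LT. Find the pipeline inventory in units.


Pipeline = 148.0833 * 12.8766 = 1906.8094

1906.8094 units


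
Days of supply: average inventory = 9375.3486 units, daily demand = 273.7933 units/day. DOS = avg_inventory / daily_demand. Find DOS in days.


DOS = 9375.3486 / 273.7933 = 34.2424

34.2424 days


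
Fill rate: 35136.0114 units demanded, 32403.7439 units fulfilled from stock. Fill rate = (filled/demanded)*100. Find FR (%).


FR = 32403.7439 / 35136.0114 * 100 = 92.2237

92.2237%


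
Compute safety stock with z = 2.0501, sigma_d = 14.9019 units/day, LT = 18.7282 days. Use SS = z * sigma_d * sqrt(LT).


sqrt(LT) = sqrt(18.7282) = 4.3276
SS = 2.0501 * 14.9019 * 4.3276 = 132.2101

132.2101 units


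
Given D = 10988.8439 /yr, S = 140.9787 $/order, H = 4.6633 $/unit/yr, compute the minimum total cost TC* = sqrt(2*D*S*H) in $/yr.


2*D*S*H = 14448702.7579
TC* = sqrt(14448702.7579) = 3801.1449

3801.1449 $/yr


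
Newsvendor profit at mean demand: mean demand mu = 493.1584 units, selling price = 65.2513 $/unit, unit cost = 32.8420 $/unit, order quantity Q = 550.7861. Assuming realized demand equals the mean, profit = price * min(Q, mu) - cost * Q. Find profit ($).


Sales at mu = min(550.7861, 493.1584) = 493.1584
Revenue = 65.2513 * 493.1584 = 32179.2267
Total cost = 32.8420 * 550.7861 = 18088.9171
Profit = 32179.2267 - 18088.9171 = 14090.3096

14090.3096 $


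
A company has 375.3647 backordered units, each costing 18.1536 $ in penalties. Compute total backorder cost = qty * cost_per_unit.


Total = 375.3647 * 18.1536 = 6814.2206

6814.2206 $


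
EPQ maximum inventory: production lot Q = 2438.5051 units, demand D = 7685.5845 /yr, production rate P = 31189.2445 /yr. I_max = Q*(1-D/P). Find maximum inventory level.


D/P = 0.2464
1 - D/P = 0.7536
I_max = 2438.5051 * 0.7536 = 1837.6141

1837.6141 units


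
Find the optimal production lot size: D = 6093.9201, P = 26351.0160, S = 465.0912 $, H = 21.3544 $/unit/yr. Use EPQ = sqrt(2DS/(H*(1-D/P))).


1 - D/P = 1 - 0.2313 = 0.7687
H*(1-D/P) = 16.4160
2DS = 5668457.2240
EPQ = sqrt(345300.8765) = 587.6231

587.6231 units


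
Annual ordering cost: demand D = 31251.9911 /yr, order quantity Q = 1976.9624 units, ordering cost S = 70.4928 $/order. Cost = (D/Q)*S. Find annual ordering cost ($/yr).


Number of orders = D/Q = 15.8081
Cost = 15.8081 * 70.4928 = 1114.3562

1114.3562 $/yr


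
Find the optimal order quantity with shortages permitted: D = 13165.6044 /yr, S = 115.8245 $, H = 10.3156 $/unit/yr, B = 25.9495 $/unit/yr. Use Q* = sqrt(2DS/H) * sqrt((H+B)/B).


sqrt(2DS/H) = 543.7364
sqrt((H+B)/B) = 1.1822
Q* = 543.7364 * 1.1822 = 642.7888

642.7888 units


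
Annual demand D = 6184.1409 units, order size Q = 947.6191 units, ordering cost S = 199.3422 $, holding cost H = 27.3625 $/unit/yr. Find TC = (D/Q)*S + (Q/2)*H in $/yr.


Ordering cost = D*S/Q = 1300.9027
Holding cost = Q*H/2 = 12964.6138
TC = 1300.9027 + 12964.6138 = 14265.5165

14265.5165 $/yr


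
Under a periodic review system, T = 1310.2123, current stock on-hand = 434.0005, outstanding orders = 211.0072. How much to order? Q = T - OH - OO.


Inventory position = OH + OO = 434.0005 + 211.0072 = 645.0077
Q = 1310.2123 - 645.0077 = 665.2046

665.2046 units


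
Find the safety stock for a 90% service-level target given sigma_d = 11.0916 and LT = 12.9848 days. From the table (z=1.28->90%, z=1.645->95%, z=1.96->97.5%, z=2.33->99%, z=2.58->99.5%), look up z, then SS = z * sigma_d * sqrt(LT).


From the table, SL = 90% corresponds to z = 1.28
sqrt(LT) = sqrt(12.9848) = 3.6034
SS = 1.28 * 11.0916 * 3.6034 = 51.1590

51.1590 units


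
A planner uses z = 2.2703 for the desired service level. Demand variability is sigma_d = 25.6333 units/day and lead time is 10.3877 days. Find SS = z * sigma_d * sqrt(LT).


sqrt(LT) = sqrt(10.3877) = 3.2230
SS = 2.2703 * 25.6333 * 3.2230 = 187.5631

187.5631 units


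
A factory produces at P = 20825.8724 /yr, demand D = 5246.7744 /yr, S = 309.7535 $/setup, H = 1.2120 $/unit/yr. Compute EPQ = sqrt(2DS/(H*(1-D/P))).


1 - D/P = 1 - 0.2519 = 0.7481
H*(1-D/P) = 0.9067
2DS = 3250413.4682
EPQ = sqrt(3585063.7513) = 1893.4265

1893.4265 units


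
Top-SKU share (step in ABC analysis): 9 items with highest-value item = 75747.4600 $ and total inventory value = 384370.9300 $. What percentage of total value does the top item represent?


Top item = 75747.4600
Total = 384370.9300
Percentage = 75747.4600 / 384370.9300 * 100 = 19.7069

19.7069%


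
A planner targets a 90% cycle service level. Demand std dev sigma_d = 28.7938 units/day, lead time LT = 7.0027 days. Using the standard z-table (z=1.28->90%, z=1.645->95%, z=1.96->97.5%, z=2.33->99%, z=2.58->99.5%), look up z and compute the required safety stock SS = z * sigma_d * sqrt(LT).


From the table, SL = 90% corresponds to z = 1.28
sqrt(LT) = sqrt(7.0027) = 2.6463
SS = 1.28 * 28.7938 * 2.6463 = 97.5308

97.5308 units


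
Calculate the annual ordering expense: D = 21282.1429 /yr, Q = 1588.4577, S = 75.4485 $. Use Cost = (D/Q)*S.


Number of orders = D/Q = 13.3980
Cost = 13.3980 * 75.4485 = 1010.8584

1010.8584 $/yr


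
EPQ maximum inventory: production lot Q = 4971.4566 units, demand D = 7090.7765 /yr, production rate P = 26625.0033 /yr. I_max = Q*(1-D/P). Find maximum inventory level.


D/P = 0.2663
1 - D/P = 0.7337
I_max = 4971.4566 * 0.7337 = 3647.4572

3647.4572 units


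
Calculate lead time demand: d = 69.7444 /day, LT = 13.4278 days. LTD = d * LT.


LTD = 69.7444 * 13.4278 = 936.5139

936.5139 units


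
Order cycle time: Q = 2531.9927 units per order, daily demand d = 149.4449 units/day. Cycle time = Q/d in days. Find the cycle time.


Cycle = 2531.9927 / 149.4449 = 16.9427

16.9427 days


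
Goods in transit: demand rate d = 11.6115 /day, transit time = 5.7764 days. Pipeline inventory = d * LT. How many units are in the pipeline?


Pipeline = 11.6115 * 5.7764 = 67.0727

67.0727 units


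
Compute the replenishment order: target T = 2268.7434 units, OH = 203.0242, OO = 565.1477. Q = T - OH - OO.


Inventory position = OH + OO = 203.0242 + 565.1477 = 768.1719
Q = 2268.7434 - 768.1719 = 1500.5715

1500.5715 units


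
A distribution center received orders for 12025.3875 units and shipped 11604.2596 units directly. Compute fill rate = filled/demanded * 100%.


FR = 11604.2596 / 12025.3875 * 100 = 96.4980

96.4980%


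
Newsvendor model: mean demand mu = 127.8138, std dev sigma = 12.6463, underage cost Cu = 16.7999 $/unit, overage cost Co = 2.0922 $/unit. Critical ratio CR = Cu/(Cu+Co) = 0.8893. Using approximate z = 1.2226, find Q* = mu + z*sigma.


CR = Cu/(Cu+Co) = 16.7999/(16.7999+2.0922) = 0.8893
z = 1.2226
Q* = 127.8138 + 1.2226 * 12.6463 = 143.2752

143.2752 units
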